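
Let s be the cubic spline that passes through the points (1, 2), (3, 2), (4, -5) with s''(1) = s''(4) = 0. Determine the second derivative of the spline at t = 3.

-7

Let σ_i = s''(x_i). Step sizes h_i = 2, 1; slopes of the chords Δ_i = (y_(i+1) - y_i)/h_i = 0, -7.
  2·σ_0 + 6·σ_1 + 1·σ_2 = 6(Δ_1 - Δ_0) = -42
Natural end conditions: σ_0 = σ_2 = 0.
Solving the tridiagonal system: σ_0 = 0, σ_1 = -7, σ_2 = 0.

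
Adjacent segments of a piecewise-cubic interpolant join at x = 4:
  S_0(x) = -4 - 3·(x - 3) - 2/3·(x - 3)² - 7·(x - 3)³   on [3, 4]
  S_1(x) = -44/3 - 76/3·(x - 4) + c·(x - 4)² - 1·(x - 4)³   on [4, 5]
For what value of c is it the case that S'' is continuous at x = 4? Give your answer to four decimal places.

S_0''(x) = -4/3 - 42·(x - 3), so S_0''(4) = -130/3. On the right, S_1''(4) = 2c, so c = -65/3.

-21.6667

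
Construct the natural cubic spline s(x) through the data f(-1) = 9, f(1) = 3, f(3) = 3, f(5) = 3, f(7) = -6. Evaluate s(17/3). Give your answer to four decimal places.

0.8532

Put m_i = s'' at the i-th knot. Here h = (2, 2, 2, 2) and Δ = (-3, 0, 0, -9/2), so the interior equations h_(i-1)·m_(i-1) + 2(h_(i-1)+h_i)·m_i + h_i·m_(i+1) = 6(Δ_i − Δ_(i-1)) read
  2·m_0 + 8·m_1 + 2·m_2 = 6(Δ_1 - Δ_0) = 18
  2·m_1 + 8·m_2 + 2·m_3 = 6(Δ_2 - Δ_1) = 0
  2·m_2 + 8·m_3 + 2·m_4 = 6(Δ_3 - Δ_2) = -27
Natural end conditions: m_0 = m_4 = 0.
Hence m_0 = 0, m_1 = 243/112, m_2 = 9/28, m_3 = -387/112, m_4 = 0.
On [5, 7], s(x) = 3 - 123/56·(x - 5) - 387/224·(x - 5)² + 129/448·(x - 5)³.
With (x - 5) = 2/3: s(17/3) = 215/252.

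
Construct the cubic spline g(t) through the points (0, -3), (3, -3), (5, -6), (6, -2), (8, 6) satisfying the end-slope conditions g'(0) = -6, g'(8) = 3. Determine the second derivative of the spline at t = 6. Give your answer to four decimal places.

Let m_i = g''(x_i). Step sizes h_i = 3, 2, 1, 2; slopes of the chords Δ_i = (y_(i+1) - y_i)/h_i = 0, -3/2, 4, 4.
  3·m_0 + 10·m_1 + 2·m_2 = 6(Δ_1 - Δ_0) = -9
  2·m_1 + 6·m_2 + 1·m_3 = 6(Δ_2 - Δ_1) = 33
  1·m_2 + 6·m_3 + 2·m_4 = 6(Δ_3 - Δ_2) = 0
Clamped end conditions give two more equations: 2h_0·m_0 + h_0·m_1 = 6(Δ_0 - g'(0)) = 36 and h_3·m_3 + 2h_3·m_4 = 6(g'(8) - Δ_3) = -6.
Hence m_0 = 1275/151, m_1 = -738/151, m_2 = 1098/151, m_3 = -129/151, m_4 = -162/151.

-0.8543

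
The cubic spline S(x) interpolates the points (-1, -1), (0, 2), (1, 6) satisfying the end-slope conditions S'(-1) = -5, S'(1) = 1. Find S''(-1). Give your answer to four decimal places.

With M_i denoting the second derivative at x_i, h_i = 1, 1, and Δ_i = (y_(i+1) − y_i)/h_i = 3, 4:
  1·M_0 + 4·M_1 + 1·M_2 = 6(Δ_1 - Δ_0) = 6
Clamped end conditions give two more equations: 2h_0·M_0 + h_0·M_1 = 6(Δ_0 - S'(-1)) = 48 and h_1·M_1 + 2h_1·M_2 = 6(S'(1) - Δ_1) = -18.
Solving: M_0 = 51/2, M_1 = -3, M_2 = -15/2.

25.5000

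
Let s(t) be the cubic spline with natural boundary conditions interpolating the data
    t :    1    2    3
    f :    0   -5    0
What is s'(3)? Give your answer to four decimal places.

7.5000

With σ_i denoting the second derivative at x_i, h_i = 1, 1, and Δ_i = (y_(i+1) − y_i)/h_i = -5, 5:
  1·σ_0 + 4·σ_1 + 1·σ_2 = 6(Δ_1 - Δ_0) = 60
Natural end conditions: σ_0 = σ_2 = 0.
Solving the tridiagonal system: σ_0 = 0, σ_1 = 15, σ_2 = 0.
On [2, 3], s'(t) = b_1 + 2c_1·(t - 2) + 3d_1·(t - 2)² with b_1 = Δ_1 - h_1(2σ_1 + σ_2)/6 = 0, c_1 = σ_1/2 = 15/2, d_1 = (σ_2 - σ_1)/(6h_1) = -5/2. So s'(3) = 15/2.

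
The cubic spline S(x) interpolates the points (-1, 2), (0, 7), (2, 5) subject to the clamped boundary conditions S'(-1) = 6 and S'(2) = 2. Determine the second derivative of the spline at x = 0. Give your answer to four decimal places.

Let σ_i = S''(x_i). Step sizes h_i = 1, 2; slopes of the chords Δ_i = (y_(i+1) - y_i)/h_i = 5, -1.
  1·σ_0 + 6·σ_1 + 2·σ_2 = 6(Δ_1 - Δ_0) = -36
Clamped end conditions give two more equations: 2h_0·σ_0 + h_0·σ_1 = 6(Δ_0 - S'(-1)) = -6 and h_1·σ_1 + 2h_1·σ_2 = 6(S'(2) - Δ_1) = 18.
Forward elimination and back-substitution give σ_0 = 5/3, σ_1 = -28/3, σ_2 = 55/6.

-9.3333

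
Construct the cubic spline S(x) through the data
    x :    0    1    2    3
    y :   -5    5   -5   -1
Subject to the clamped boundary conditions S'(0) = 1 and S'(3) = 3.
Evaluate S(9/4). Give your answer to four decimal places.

-5.2938

Let M_i = S''(x_i). Step sizes h_i = 1, 1, 1; slopes of the chords Δ_i = (y_(i+1) - y_i)/h_i = 10, -10, 4.
  1·M_0 + 4·M_1 + 1·M_2 = 6(Δ_1 - Δ_0) = -120
  1·M_1 + 4·M_2 + 1·M_3 = 6(Δ_2 - Δ_1) = 84
Clamped end conditions give two more equations: 2h_0·M_0 + h_0·M_1 = 6(Δ_0 - S'(0)) = 54 and h_2·M_2 + 2h_2·M_3 = 6(S'(3) - Δ_2) = -6.
Forward elimination and back-substitution give M_0 = 806/15, M_1 = -802/15, M_2 = 602/15, M_3 = -346/15.
On [2, 3], S(x) = -5 - 83/15·(x - 2) + 301/15·(x - 2)² - 158/15·(x - 2)³.
With (x - 2) = 1/4: S(9/4) = -847/160.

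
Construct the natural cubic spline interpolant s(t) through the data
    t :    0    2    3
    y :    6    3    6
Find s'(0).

Write m_i for s''(x_i). With h_i = 2, 1 and divided differences Δ_i = -3/2, 3, the continuity of s' gives the tridiagonal system
  2·m_0 + 6·m_1 + 1·m_2 = 6(Δ_1 - Δ_0) = 27
Natural end conditions: m_0 = m_2 = 0.
Hence m_0 = 0, m_1 = 9/2, m_2 = 0.
On [0, 2], s'(t) = b_0 + 2c_0·t + 3d_0·t² with b_0 = Δ_0 - h_0(2m_0 + m_1)/6 = -3, c_0 = m_0/2 = 0, d_0 = (m_1 - m_0)/(6h_0) = 3/8. So s'(0) = -3.

-3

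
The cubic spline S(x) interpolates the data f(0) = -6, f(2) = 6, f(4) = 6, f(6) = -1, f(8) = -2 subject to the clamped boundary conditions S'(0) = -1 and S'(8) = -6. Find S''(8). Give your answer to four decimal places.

Let M_i = S''(x_i). Step sizes h_i = 2, 2, 2, 2; slopes of the chords Δ_i = (y_(i+1) - y_i)/h_i = 6, 0, -7/2, -1/2.
  2·M_0 + 8·M_1 + 2·M_2 = 6(Δ_1 - Δ_0) = -36
  2·M_1 + 8·M_2 + 2·M_3 = 6(Δ_2 - Δ_1) = -21
  2·M_2 + 8·M_3 + 2·M_4 = 6(Δ_3 - Δ_2) = 18
Clamped end conditions give two more equations: 2h_0·M_0 + h_0·M_1 = 6(Δ_0 - S'(0)) = 42 and h_3·M_3 + 2h_3·M_4 = 6(S'(8) - Δ_3) = -33.
Forward elimination and back-substitution give M_0 = 799/56, M_1 = -211/28, M_2 = -17/8, M_3 = 155/28, M_4 = -617/56.

-11.0179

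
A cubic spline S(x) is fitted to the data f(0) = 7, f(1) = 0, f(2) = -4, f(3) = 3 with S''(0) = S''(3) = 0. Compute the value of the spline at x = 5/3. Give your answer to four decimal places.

-3.6988

With M_i denoting the second derivative at x_i, h_i = 1, 1, 1, and Δ_i = (y_(i+1) − y_i)/h_i = -7, -4, 7:
  1·M_0 + 4·M_1 + 1·M_2 = 6(Δ_1 - Δ_0) = 18
  1·M_1 + 4·M_2 + 1·M_3 = 6(Δ_2 - Δ_1) = 66
Natural end conditions: M_0 = M_3 = 0.
Solving: M_0 = 0, M_1 = 2/5, M_2 = 82/5, M_3 = 0.
On [1, 2], S(x) = 0 - 103/15·(x - 1) + 1/5·(x - 1)² + 8/3·(x - 1)³.
With (x - 1) = 2/3: S(5/3) = -1498/405.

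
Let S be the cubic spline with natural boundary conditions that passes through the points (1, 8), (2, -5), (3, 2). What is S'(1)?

-18

Let m_i = S''(x_i). Step sizes h_i = 1, 1; slopes of the chords Δ_i = (y_(i+1) - y_i)/h_i = -13, 7.
  1·m_0 + 4·m_1 + 1·m_2 = 6(Δ_1 - Δ_0) = 120
Natural end conditions: m_0 = m_2 = 0.
Forward elimination and back-substitution give m_0 = 0, m_1 = 30, m_2 = 0.
On [1, 2], S'(t) = b_0 + 2c_0·(t - 1) + 3d_0·(t - 1)² with b_0 = Δ_0 - h_0(2m_0 + m_1)/6 = -18, c_0 = m_0/2 = 0, d_0 = (m_1 - m_0)/(6h_0) = 5. So S'(1) = -18.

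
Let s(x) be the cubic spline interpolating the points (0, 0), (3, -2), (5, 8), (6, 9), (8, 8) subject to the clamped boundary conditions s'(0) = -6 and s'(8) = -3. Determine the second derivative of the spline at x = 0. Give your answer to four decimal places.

With σ_i denoting the second derivative at x_i, h_i = 3, 2, 1, 2, and Δ_i = (y_(i+1) − y_i)/h_i = -2/3, 5, 1, -1/2:
  3·σ_0 + 10·σ_1 + 2·σ_2 = 6(Δ_1 - Δ_0) = 34
  2·σ_1 + 6·σ_2 + 1·σ_3 = 6(Δ_2 - Δ_1) = -24
  1·σ_2 + 6·σ_3 + 2·σ_4 = 6(Δ_3 - Δ_2) = -9
Clamped end conditions give two more equations: 2h_0·σ_0 + h_0·σ_1 = 6(Δ_0 - s'(0)) = 32 and h_3·σ_3 + 2h_3·σ_4 = 6(s'(8) - Δ_3) = -15.
Hence σ_0 = 1657/453, σ_1 = 506/151, σ_2 = -1583/302, σ_3 = 113/151, σ_4 = -2491/604.

3.6578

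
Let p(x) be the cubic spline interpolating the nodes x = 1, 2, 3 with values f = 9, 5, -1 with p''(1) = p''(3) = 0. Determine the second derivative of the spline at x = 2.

-3

Let M_i = p''(x_i). Step sizes h_i = 1, 1; slopes of the chords Δ_i = (y_(i+1) - y_i)/h_i = -4, -6.
  1·M_0 + 4·M_1 + 1·M_2 = 6(Δ_1 - Δ_0) = -12
Natural end conditions: M_0 = M_2 = 0.
Solving: M_0 = 0, M_1 = -3, M_2 = 0.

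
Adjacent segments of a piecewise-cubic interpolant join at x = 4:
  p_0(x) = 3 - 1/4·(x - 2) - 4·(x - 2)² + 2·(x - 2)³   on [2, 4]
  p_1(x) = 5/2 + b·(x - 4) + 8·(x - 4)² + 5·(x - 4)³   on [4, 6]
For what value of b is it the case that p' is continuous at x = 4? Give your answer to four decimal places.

p_0'(x) = -1/4 - 8·(x - 2) + 6·(x - 2)², so p_0'(4) = 31/4. On the right, p_1'(4) = b, so b = 31/4.

7.7500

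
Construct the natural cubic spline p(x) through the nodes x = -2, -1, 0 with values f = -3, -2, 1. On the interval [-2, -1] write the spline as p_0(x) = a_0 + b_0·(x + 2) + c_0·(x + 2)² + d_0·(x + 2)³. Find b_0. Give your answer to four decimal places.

Put m_i = p'' at the i-th knot. Here h = (1, 1) and Δ = (1, 3), so the interior equations h_(i-1)·m_(i-1) + 2(h_(i-1)+h_i)·m_i + h_i·m_(i+1) = 6(Δ_i − Δ_(i-1)) read
  1·m_0 + 4·m_1 + 1·m_2 = 6(Δ_1 - Δ_0) = 12
Natural end conditions: m_0 = m_2 = 0.
Forward elimination and back-substitution give m_0 = 0, m_1 = 3, m_2 = 0.
On [-2, -1], with p_0(x) = a_0 + b_0·(x + 2) + c_0·(x + 2)² + d_0·(x + 2)³: c_0 = m_0/2 = 0, d_0 = (m_1 - m_0)/(6h_0) = 1/2, b_0 = Δ_0 - h_0(2m_0 + m_1)/6 = 1/2.

0.5000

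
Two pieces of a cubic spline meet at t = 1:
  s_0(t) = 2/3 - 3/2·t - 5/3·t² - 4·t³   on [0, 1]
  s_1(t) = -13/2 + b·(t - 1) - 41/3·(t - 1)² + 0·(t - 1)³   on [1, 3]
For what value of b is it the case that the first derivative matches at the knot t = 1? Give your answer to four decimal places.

-16.8333

s_0'(t) = -3/2 - 10/3·t - 12·t², so s_0'(1) = -101/6. On the right, s_1'(1) = b, so b = -101/6.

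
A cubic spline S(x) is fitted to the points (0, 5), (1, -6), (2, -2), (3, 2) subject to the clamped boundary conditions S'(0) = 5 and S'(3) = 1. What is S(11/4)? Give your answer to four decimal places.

1.6031

Write M_i for S''(x_i). With h_i = 1, 1, 1 and divided differences Δ_i = -11, 4, 4, the continuity of S' gives the tridiagonal system
  1·M_0 + 4·M_1 + 1·M_2 = 6(Δ_1 - Δ_0) = 90
  1·M_1 + 4·M_2 + 1·M_3 = 6(Δ_2 - Δ_1) = 0
Clamped end conditions give two more equations: 2h_0·M_0 + h_0·M_1 = 6(Δ_0 - S'(0)) = -96 and h_2·M_2 + 2h_2·M_3 = 6(S'(3) - Δ_2) = -18.
Solving: M_0 = -1036/15, M_1 = 632/15, M_2 = -142/15, M_3 = -64/15.
On [2, 3], S(x) = -2 + 118/15·(x - 2) - 71/15·(x - 2)² + 13/15·(x - 2)³.
With (x - 2) = 3/4: S(11/4) = 513/320.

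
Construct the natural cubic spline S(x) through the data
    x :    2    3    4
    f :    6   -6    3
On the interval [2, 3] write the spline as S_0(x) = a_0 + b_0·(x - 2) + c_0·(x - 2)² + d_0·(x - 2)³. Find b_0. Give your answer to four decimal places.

Write m_i for S''(x_i). With h_i = 1, 1 and divided differences Δ_i = -12, 9, the continuity of S' gives the tridiagonal system
  1·m_0 + 4·m_1 + 1·m_2 = 6(Δ_1 - Δ_0) = 126
Natural end conditions: m_0 = m_2 = 0.
Hence m_0 = 0, m_1 = 63/2, m_2 = 0.
On [2, 3], with S_0(x) = a_0 + b_0·(x - 2) + c_0·(x - 2)² + d_0·(x - 2)³: c_0 = m_0/2 = 0, d_0 = (m_1 - m_0)/(6h_0) = 21/4, b_0 = Δ_0 - h_0(2m_0 + m_1)/6 = -69/4.

-17.2500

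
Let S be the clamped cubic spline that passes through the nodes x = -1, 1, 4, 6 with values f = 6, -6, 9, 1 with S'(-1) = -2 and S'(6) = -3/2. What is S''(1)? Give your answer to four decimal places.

With m_i denoting the second derivative at x_i, h_i = 2, 3, 2, and Δ_i = (y_(i+1) − y_i)/h_i = -6, 5, -4:
  2·m_0 + 10·m_1 + 3·m_2 = 6(Δ_1 - Δ_0) = 66
  3·m_1 + 10·m_2 + 2·m_3 = 6(Δ_2 - Δ_1) = -54
Clamped end conditions give two more equations: 2h_0·m_0 + h_0·m_1 = 6(Δ_0 - S'(-1)) = -24 and h_2·m_2 + 2h_2·m_3 = 6(S'(6) - Δ_2) = 15.
Hence m_0 = -389/32, m_1 = 197/16, m_2 = -175/16, m_3 = 295/32.

12.3125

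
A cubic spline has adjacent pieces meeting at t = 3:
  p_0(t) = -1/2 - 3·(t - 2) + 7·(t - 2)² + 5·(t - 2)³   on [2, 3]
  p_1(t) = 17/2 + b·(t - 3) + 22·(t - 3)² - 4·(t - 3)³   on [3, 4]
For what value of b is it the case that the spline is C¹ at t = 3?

26

p_0'(t) = -3 + 14·(t - 2) + 15·(t - 2)², so p_0'(3) = 26. On the right, p_1'(3) = b, so b = 26.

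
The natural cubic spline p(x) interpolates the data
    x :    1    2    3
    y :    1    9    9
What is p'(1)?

Write m_i for p''(x_i). With h_i = 1, 1 and divided differences Δ_i = 8, 0, the continuity of p' gives the tridiagonal system
  1·m_0 + 4·m_1 + 1·m_2 = 6(Δ_1 - Δ_0) = -48
Natural end conditions: m_0 = m_2 = 0.
Forward elimination and back-substitution give m_0 = 0, m_1 = -12, m_2 = 0.
On [1, 2], p'(x) = b_0 + 2c_0·(x - 1) + 3d_0·(x - 1)² with b_0 = Δ_0 - h_0(2m_0 + m_1)/6 = 10, c_0 = m_0/2 = 0, d_0 = (m_1 - m_0)/(6h_0) = -2. So p'(1) = 10.

10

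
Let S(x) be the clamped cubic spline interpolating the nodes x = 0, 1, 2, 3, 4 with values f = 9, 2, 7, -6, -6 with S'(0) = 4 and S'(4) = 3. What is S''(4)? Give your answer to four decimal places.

Write m_i for S''(x_i). With h_i = 1, 1, 1, 1 and divided differences Δ_i = -7, 5, -13, 0, the continuity of S' gives the tridiagonal system
  1·m_0 + 4·m_1 + 1·m_2 = 6(Δ_1 - Δ_0) = 72
  1·m_1 + 4·m_2 + 1·m_3 = 6(Δ_2 - Δ_1) = -108
  1·m_2 + 4·m_3 + 1·m_4 = 6(Δ_3 - Δ_2) = 78
Clamped end conditions give two more equations: 2h_0·m_0 + h_0·m_1 = 6(Δ_0 - S'(0)) = -66 and h_3·m_3 + 2h_3·m_4 = 6(S'(4) - Δ_3) = 18.
Forward elimination and back-substitution give m_0 = -382/7, m_1 = 302/7, m_2 = -46, m_3 = 230/7, m_4 = -52/7.

-7.4286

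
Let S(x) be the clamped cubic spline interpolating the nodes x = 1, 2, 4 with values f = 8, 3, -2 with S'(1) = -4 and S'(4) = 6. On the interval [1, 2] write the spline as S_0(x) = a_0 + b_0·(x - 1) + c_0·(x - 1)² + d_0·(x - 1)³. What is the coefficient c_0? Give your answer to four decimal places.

Write M_i for S''(x_i). With h_i = 1, 2 and divided differences Δ_i = -5, -5/2, the continuity of S' gives the tridiagonal system
  1·M_0 + 6·M_1 + 2·M_2 = 6(Δ_1 - Δ_0) = 15
Clamped end conditions give two more equations: 2h_0·M_0 + h_0·M_1 = 6(Δ_0 - S'(1)) = -6 and h_1·M_1 + 2h_1·M_2 = 6(S'(4) - Δ_1) = 51.
Solving the tridiagonal system: M_0 = -13/6, M_1 = -5/3, M_2 = 163/12.
On [1, 2], with S_0(x) = a_0 + b_0·(x - 1) + c_0·(x - 1)² + d_0·(x - 1)³: c_0 = M_0/2 = -13/12, d_0 = (M_1 - M_0)/(6h_0) = 1/12, b_0 = Δ_0 - h_0(2M_0 + M_1)/6 = -4.

-1.0833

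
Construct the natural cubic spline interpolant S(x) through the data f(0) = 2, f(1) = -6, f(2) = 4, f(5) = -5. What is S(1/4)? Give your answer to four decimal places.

-1.1870

Let m_i = S''(x_i). Step sizes h_i = 1, 1, 3; slopes of the chords Δ_i = (y_(i+1) - y_i)/h_i = -8, 10, -3.
  1·m_0 + 4·m_1 + 1·m_2 = 6(Δ_1 - Δ_0) = 108
  1·m_1 + 8·m_2 + 3·m_3 = 6(Δ_2 - Δ_1) = -78
Natural end conditions: m_0 = m_3 = 0.
Solving the tridiagonal system: m_0 = 0, m_1 = 942/31, m_2 = -420/31, m_3 = 0.
On [0, 1], S(x) = 2 - 405/31·x + 0·x² + 157/31·x³.
With x = 1/4: S(1/4) = -2355/1984.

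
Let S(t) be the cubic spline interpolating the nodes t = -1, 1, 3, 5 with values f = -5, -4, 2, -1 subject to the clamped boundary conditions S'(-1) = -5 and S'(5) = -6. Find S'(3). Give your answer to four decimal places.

1.7667

Put M_i = S'' at the i-th knot. Here h = (2, 2, 2) and Δ = (1/2, 3, -3/2), so the interior equations h_(i-1)·M_(i-1) + 2(h_(i-1)+h_i)·M_i + h_i·M_(i+1) = 6(Δ_i − Δ_(i-1)) read
  2·M_0 + 8·M_1 + 2·M_2 = 6(Δ_1 - Δ_0) = 15
  2·M_1 + 8·M_2 + 2·M_3 = 6(Δ_2 - Δ_1) = -27
Clamped end conditions give two more equations: 2h_0·M_0 + h_0·M_1 = 6(Δ_0 - S'(-1)) = 33 and h_2·M_2 + 2h_2·M_3 = 6(S'(5) - Δ_2) = -27.
Hence M_0 = 121/15, M_1 = 11/30, M_2 = -61/30, M_3 = -86/15.
On [3, 5], S'(t) = b_2 + 2c_2·(t - 3) + 3d_2·(t - 3)² with b_2 = Δ_2 - h_2(2M_2 + M_3)/6 = 53/30, c_2 = M_2/2 = -61/60, d_2 = (M_3 - M_2)/(6h_2) = -37/120. So S'(3) = 53/30.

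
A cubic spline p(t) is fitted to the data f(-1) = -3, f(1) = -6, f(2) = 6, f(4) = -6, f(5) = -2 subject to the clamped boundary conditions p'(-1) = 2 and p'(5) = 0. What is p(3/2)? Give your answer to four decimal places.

0.3592

Let m_i = p''(x_i). Step sizes h_i = 2, 1, 2, 1; slopes of the chords Δ_i = (y_(i+1) - y_i)/h_i = -3/2, 12, -6, 4.
  2·m_0 + 6·m_1 + 1·m_2 = 6(Δ_1 - Δ_0) = 81
  1·m_1 + 6·m_2 + 2·m_3 = 6(Δ_2 - Δ_1) = -108
  2·m_2 + 6·m_3 + 1·m_4 = 6(Δ_3 - Δ_2) = 60
Clamped end conditions give two more equations: 2h_0·m_0 + h_0·m_1 = 6(Δ_0 - p'(-1)) = -21 and h_3·m_3 + 2h_3·m_4 = 6(p'(5) - Δ_3) = -24.
Hence m_0 = -6475/372, m_1 = 2261/93, m_2 = -5591/186, m_3 = 2234/93, m_4 = -2233/93.
On [1, 2], p(t) = -6 + 3313/372·(t - 1) + 2261/186·(t - 1)² - 3371/372·(t - 1)³.
With (t - 1) = 1/2: p(3/2) = 1069/2976.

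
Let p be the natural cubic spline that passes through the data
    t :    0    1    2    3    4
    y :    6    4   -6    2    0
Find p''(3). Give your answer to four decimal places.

With M_i denoting the second derivative at x_i, h_i = 1, 1, 1, 1, and Δ_i = (y_(i+1) − y_i)/h_i = -2, -10, 8, -2:
  1·M_0 + 4·M_1 + 1·M_2 = 6(Δ_1 - Δ_0) = -48
  1·M_1 + 4·M_2 + 1·M_3 = 6(Δ_2 - Δ_1) = 108
  1·M_2 + 4·M_3 + 1·M_4 = 6(Δ_3 - Δ_2) = -60
Natural end conditions: M_0 = M_4 = 0.
Hence M_0 = 0, M_1 = -303/14, M_2 = 270/7, M_3 = -345/14, M_4 = 0.

-24.6429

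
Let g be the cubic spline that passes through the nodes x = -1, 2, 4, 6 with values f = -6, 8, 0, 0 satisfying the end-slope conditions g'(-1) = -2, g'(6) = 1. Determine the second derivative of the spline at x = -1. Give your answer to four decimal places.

11.5856

With m_i denoting the second derivative at x_i, h_i = 3, 2, 2, and Δ_i = (y_(i+1) − y_i)/h_i = 14/3, -4, 0:
  3·m_0 + 10·m_1 + 2·m_2 = 6(Δ_1 - Δ_0) = -52
  2·m_1 + 8·m_2 + 2·m_3 = 6(Δ_2 - Δ_1) = 24
Clamped end conditions give two more equations: 2h_0·m_0 + h_0·m_1 = 6(Δ_0 - g'(-1)) = 40 and h_2·m_2 + 2h_2·m_3 = 6(g'(6) - Δ_2) = 6.
Forward elimination and back-substitution give m_0 = 1286/111, m_1 = -364/37, m_2 = 215/37, m_3 = -52/37.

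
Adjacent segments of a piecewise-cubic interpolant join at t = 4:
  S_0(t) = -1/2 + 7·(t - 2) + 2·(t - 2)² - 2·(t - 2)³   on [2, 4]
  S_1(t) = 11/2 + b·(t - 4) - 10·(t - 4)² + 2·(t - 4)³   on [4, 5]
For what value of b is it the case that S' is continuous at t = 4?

-9

S_0'(t) = 7 + 4·(t - 2) - 6·(t - 2)², so S_0'(4) = -9. On the right, S_1'(4) = b, so b = -9.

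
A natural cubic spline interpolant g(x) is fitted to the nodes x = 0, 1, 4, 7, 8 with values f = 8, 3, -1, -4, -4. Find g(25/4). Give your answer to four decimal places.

-3.4736

Put M_i = g'' at the i-th knot. Here h = (1, 3, 3, 1) and Δ = (-5, -4/3, -1, 0), so the interior equations h_(i-1)·M_(i-1) + 2(h_(i-1)+h_i)·M_i + h_i·M_(i+1) = 6(Δ_i − Δ_(i-1)) read
  1·M_0 + 8·M_1 + 3·M_2 = 6(Δ_1 - Δ_0) = 22
  3·M_1 + 12·M_2 + 3·M_3 = 6(Δ_2 - Δ_1) = 2
  3·M_2 + 8·M_3 + 1·M_4 = 6(Δ_3 - Δ_2) = 6
Natural end conditions: M_0 = M_4 = 0.
Solving: M_0 = 0, M_1 = 40/13, M_2 = -34/39, M_3 = 14/13, M_4 = 0.
On [4, 7], g(x) = -1 - 2/3·(x - 4) - 17/39·(x - 4)² + 38/351·(x - 4)³.
With (x - 4) = 9/4: g(25/4) = -1445/416.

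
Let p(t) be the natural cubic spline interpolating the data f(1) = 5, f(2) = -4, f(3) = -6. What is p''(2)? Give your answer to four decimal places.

10.5000

With σ_i denoting the second derivative at x_i, h_i = 1, 1, and Δ_i = (y_(i+1) − y_i)/h_i = -9, -2:
  1·σ_0 + 4·σ_1 + 1·σ_2 = 6(Δ_1 - Δ_0) = 42
Natural end conditions: σ_0 = σ_2 = 0.
Solving: σ_0 = 0, σ_1 = 21/2, σ_2 = 0.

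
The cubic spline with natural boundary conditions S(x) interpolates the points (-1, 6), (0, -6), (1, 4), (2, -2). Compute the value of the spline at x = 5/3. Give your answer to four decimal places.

1.6988

Write M_i for S''(x_i). With h_i = 1, 1, 1 and divided differences Δ_i = -12, 10, -6, the continuity of S' gives the tridiagonal system
  1·M_0 + 4·M_1 + 1·M_2 = 6(Δ_1 - Δ_0) = 132
  1·M_1 + 4·M_2 + 1·M_3 = 6(Δ_2 - Δ_1) = -96
Natural end conditions: M_0 = M_3 = 0.
Solving the tridiagonal system: M_0 = 0, M_1 = 208/5, M_2 = -172/5, M_3 = 0.
On [1, 2], S(x) = 4 + 82/15·(x - 1) - 86/5·(x - 1)² + 86/15·(x - 1)³.
With (x - 1) = 2/3: S(5/3) = 688/405.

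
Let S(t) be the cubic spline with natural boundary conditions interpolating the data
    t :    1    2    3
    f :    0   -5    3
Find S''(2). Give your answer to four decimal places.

19.5000

Write M_i for S''(x_i). With h_i = 1, 1 and divided differences Δ_i = -5, 8, the continuity of S' gives the tridiagonal system
  1·M_0 + 4·M_1 + 1·M_2 = 6(Δ_1 - Δ_0) = 78
Natural end conditions: M_0 = M_2 = 0.
Solving: M_0 = 0, M_1 = 39/2, M_2 = 0.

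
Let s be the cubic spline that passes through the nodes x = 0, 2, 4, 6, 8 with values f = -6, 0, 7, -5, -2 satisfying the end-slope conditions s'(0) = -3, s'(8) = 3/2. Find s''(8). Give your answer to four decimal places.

Put σ_i = s'' at the i-th knot. Here h = (2, 2, 2, 2) and Δ = (3, 7/2, -6, 3/2), so the interior equations h_(i-1)·σ_(i-1) + 2(h_(i-1)+h_i)·σ_i + h_i·σ_(i+1) = 6(Δ_i − Δ_(i-1)) read
  2·σ_0 + 8·σ_1 + 2·σ_2 = 6(Δ_1 - Δ_0) = 3
  2·σ_1 + 8·σ_2 + 2·σ_3 = 6(Δ_2 - Δ_1) = -57
  2·σ_2 + 8·σ_3 + 2·σ_4 = 6(Δ_3 - Δ_2) = 45
Clamped end conditions give two more equations: 2h_0·σ_0 + h_0·σ_1 = 6(Δ_0 - s'(0)) = 36 and h_3·σ_3 + 2h_3·σ_4 = 6(s'(8) - Δ_3) = 0.
Forward elimination and back-substitution give σ_0 = 975/112, σ_1 = 33/56, σ_2 = -153/16, σ_3 = 513/56, σ_4 = -513/112.

-4.5804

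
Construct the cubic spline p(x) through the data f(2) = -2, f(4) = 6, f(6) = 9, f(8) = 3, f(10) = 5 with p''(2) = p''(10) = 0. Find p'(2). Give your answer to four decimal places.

4.2768

Write σ_i for p''(x_i). With h_i = 2, 2, 2, 2 and divided differences Δ_i = 4, 3/2, -3, 1, the continuity of p' gives the tridiagonal system
  2·σ_0 + 8·σ_1 + 2·σ_2 = 6(Δ_1 - Δ_0) = -15
  2·σ_1 + 8·σ_2 + 2·σ_3 = 6(Δ_2 - Δ_1) = -27
  2·σ_2 + 8·σ_3 + 2·σ_4 = 6(Δ_3 - Δ_2) = 24
Natural end conditions: σ_0 = σ_4 = 0.
Solving: σ_0 = 0, σ_1 = -93/112, σ_2 = -117/28, σ_3 = 453/112, σ_4 = 0.
On [2, 4], p'(x) = b_0 + 2c_0·(x - 2) + 3d_0·(x - 2)² with b_0 = Δ_0 - h_0(2σ_0 + σ_1)/6 = 479/112, c_0 = σ_0/2 = 0, d_0 = (σ_1 - σ_0)/(6h_0) = -31/448. So p'(2) = 479/112.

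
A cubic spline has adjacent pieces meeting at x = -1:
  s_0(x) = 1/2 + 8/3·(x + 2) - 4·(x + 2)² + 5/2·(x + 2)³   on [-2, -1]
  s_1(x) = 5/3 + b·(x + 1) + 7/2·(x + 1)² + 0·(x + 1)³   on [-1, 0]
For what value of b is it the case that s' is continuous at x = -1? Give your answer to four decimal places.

s_0'(x) = 8/3 - 8·(x + 2) + 15/2·(x + 2)², so s_0'(-1) = 13/6. On the right, s_1'(-1) = b, so b = 13/6.

2.1667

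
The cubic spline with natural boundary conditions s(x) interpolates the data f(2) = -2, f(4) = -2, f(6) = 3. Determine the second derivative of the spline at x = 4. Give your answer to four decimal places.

1.8750

Put σ_i = s'' at the i-th knot. Here h = (2, 2) and Δ = (0, 5/2), so the interior equations h_(i-1)·σ_(i-1) + 2(h_(i-1)+h_i)·σ_i + h_i·σ_(i+1) = 6(Δ_i − Δ_(i-1)) read
  2·σ_0 + 8·σ_1 + 2·σ_2 = 6(Δ_1 - Δ_0) = 15
Natural end conditions: σ_0 = σ_2 = 0.
Solving the tridiagonal system: σ_0 = 0, σ_1 = 15/8, σ_2 = 0.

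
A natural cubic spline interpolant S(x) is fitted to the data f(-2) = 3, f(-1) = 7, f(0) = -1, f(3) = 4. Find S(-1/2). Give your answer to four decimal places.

3.6653

Write M_i for S''(x_i). With h_i = 1, 1, 3 and divided differences Δ_i = 4, -8, 5/3, the continuity of S' gives the tridiagonal system
  1·M_0 + 4·M_1 + 1·M_2 = 6(Δ_1 - Δ_0) = -72
  1·M_1 + 8·M_2 + 3·M_3 = 6(Δ_2 - Δ_1) = 58
Natural end conditions: M_0 = M_3 = 0.
Hence M_0 = 0, M_1 = -634/31, M_2 = 304/31, M_3 = 0.
On [-1, 0], S(x) = 7 - 262/93·(x + 1) - 317/31·(x + 1)² + 469/93·(x + 1)³.
With (x + 1) = 1/2: S(-1/2) = 909/248.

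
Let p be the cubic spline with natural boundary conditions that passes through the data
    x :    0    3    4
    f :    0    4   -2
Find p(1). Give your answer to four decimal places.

3.7778

Let M_i = p''(x_i). Step sizes h_i = 3, 1; slopes of the chords Δ_i = (y_(i+1) - y_i)/h_i = 4/3, -6.
  3·M_0 + 8·M_1 + 1·M_2 = 6(Δ_1 - Δ_0) = -44
Natural end conditions: M_0 = M_2 = 0.
Solving the tridiagonal system: M_0 = 0, M_1 = -11/2, M_2 = 0.
On [0, 3], p(x) = 0 + 49/12·x + 0·x² - 11/36·x³.
With x = 1: p(1) = 34/9.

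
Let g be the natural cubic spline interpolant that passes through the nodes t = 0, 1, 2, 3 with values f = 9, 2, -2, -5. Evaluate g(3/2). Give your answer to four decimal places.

With M_i denoting the second derivative at x_i, h_i = 1, 1, 1, and Δ_i = (y_(i+1) − y_i)/h_i = -7, -4, -3:
  1·M_0 + 4·M_1 + 1·M_2 = 6(Δ_1 - Δ_0) = 18
  1·M_1 + 4·M_2 + 1·M_3 = 6(Δ_2 - Δ_1) = 6
Natural end conditions: M_0 = M_3 = 0.
Solving the tridiagonal system: M_0 = 0, M_1 = 22/5, M_2 = 2/5, M_3 = 0.
On [1, 2], g(t) = 2 - 83/15·(t - 1) + 11/5·(t - 1)² - 2/3·(t - 1)³.
With (t - 1) = 1/2: g(3/2) = -3/10.

-0.3000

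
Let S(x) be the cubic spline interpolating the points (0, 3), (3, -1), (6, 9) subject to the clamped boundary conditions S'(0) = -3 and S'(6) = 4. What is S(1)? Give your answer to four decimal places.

0.3519

Let M_i = S''(x_i). Step sizes h_i = 3, 3; slopes of the chords Δ_i = (y_(i+1) - y_i)/h_i = -4/3, 10/3.
  3·M_0 + 12·M_1 + 3·M_2 = 6(Δ_1 - Δ_0) = 28
Clamped end conditions give two more equations: 2h_0·M_0 + h_0·M_1 = 6(Δ_0 - S'(0)) = 10 and h_1·M_1 + 2h_1·M_2 = 6(S'(6) - Δ_1) = 4.
Forward elimination and back-substitution give M_0 = 1/2, M_1 = 7/3, M_2 = -1/2.
On [0, 3], S(x) = 3 - 3·x + 1/4·x² + 11/108·x³.
With x = 1: S(1) = 19/54.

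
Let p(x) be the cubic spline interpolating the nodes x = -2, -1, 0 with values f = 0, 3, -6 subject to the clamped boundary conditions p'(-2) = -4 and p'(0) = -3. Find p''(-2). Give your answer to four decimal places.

With M_i denoting the second derivative at x_i, h_i = 1, 1, and Δ_i = (y_(i+1) − y_i)/h_i = 3, -9:
  1·M_0 + 4·M_1 + 1·M_2 = 6(Δ_1 - Δ_0) = -72
Clamped end conditions give two more equations: 2h_0·M_0 + h_0·M_1 = 6(Δ_0 - p'(-2)) = 42 and h_1·M_1 + 2h_1·M_2 = 6(p'(0) - Δ_1) = 36.
Solving the tridiagonal system: M_0 = 79/2, M_1 = -37, M_2 = 73/2.

39.5000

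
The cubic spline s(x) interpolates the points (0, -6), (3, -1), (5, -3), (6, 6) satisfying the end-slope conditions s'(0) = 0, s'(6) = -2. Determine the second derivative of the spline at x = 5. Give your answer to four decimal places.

Let σ_i = s''(x_i). Step sizes h_i = 3, 2, 1; slopes of the chords Δ_i = (y_(i+1) - y_i)/h_i = 5/3, -1, 9.
  3·σ_0 + 10·σ_1 + 2·σ_2 = 6(Δ_1 - Δ_0) = -16
  2·σ_1 + 6·σ_2 + 1·σ_3 = 6(Δ_2 - Δ_1) = 60
Clamped end conditions give two more equations: 2h_0·σ_0 + h_0·σ_1 = 6(Δ_0 - s'(0)) = 10 and h_2·σ_2 + 2h_2·σ_3 = 6(s'(6) - Δ_2) = -66.
Hence σ_0 = 296/57, σ_1 = -134/19, σ_2 = 370/19, σ_3 = -812/19.

19.4737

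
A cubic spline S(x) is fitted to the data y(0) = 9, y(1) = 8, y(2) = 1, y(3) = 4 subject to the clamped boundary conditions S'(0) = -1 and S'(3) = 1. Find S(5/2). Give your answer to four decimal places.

With σ_i denoting the second derivative at x_i, h_i = 1, 1, 1, and Δ_i = (y_(i+1) − y_i)/h_i = -1, -7, 3:
  1·σ_0 + 4·σ_1 + 1·σ_2 = 6(Δ_1 - Δ_0) = -36
  1·σ_1 + 4·σ_2 + 1·σ_3 = 6(Δ_2 - Δ_1) = 60
Clamped end conditions give two more equations: 2h_0·σ_0 + h_0·σ_1 = 6(Δ_0 - S'(0)) = 0 and h_2·σ_2 + 2h_2·σ_3 = 6(S'(3) - Δ_2) = -12.
Solving: σ_0 = 128/15, σ_1 = -256/15, σ_2 = 356/15, σ_3 = -268/15.
On [2, 3], S(x) = 1 - 29/15·(x - 2) + 178/15·(x - 2)² - 104/15·(x - 2)³.
With (x - 2) = 1/2: S(5/2) = 32/15.

2.1333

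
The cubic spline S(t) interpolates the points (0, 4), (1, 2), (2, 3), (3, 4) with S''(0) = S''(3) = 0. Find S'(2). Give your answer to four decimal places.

Let σ_i = S''(x_i). Step sizes h_i = 1, 1, 1; slopes of the chords Δ_i = (y_(i+1) - y_i)/h_i = -2, 1, 1.
  1·σ_0 + 4·σ_1 + 1·σ_2 = 6(Δ_1 - Δ_0) = 18
  1·σ_1 + 4·σ_2 + 1·σ_3 = 6(Δ_2 - Δ_1) = 0
Natural end conditions: σ_0 = σ_3 = 0.
Solving: σ_0 = 0, σ_1 = 24/5, σ_2 = -6/5, σ_3 = 0.
On [2, 3], S'(t) = b_2 + 2c_2·(t - 2) + 3d_2·(t - 2)² with b_2 = Δ_2 - h_2(2σ_2 + σ_3)/6 = 7/5, c_2 = σ_2/2 = -3/5, d_2 = (σ_3 - σ_2)/(6h_2) = 1/5. So S'(2) = 7/5.

1.4000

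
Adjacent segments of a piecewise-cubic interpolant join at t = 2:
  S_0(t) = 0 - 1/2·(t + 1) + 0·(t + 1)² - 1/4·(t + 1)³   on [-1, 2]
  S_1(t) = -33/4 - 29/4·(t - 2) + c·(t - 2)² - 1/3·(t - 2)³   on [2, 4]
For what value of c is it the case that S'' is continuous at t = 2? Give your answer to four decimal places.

-2.2500

S_0''(t) = 0 - 3/2·(t + 1), so S_0''(2) = -9/2. On the right, S_1''(2) = 2c, so c = -9/4.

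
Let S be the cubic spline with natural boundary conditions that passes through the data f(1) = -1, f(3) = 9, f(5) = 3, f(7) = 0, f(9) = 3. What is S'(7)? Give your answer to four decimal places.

Let σ_i = S''(x_i). Step sizes h_i = 2, 2, 2, 2; slopes of the chords Δ_i = (y_(i+1) - y_i)/h_i = 5, -3, -3/2, 3/2.
  2·σ_0 + 8·σ_1 + 2·σ_2 = 6(Δ_1 - Δ_0) = -48
  2·σ_1 + 8·σ_2 + 2·σ_3 = 6(Δ_2 - Δ_1) = 9
  2·σ_2 + 8·σ_3 + 2·σ_4 = 6(Δ_3 - Δ_2) = 18
Natural end conditions: σ_0 = σ_4 = 0.
Solving the tridiagonal system: σ_0 = 0, σ_1 = -369/56, σ_2 = 33/14, σ_3 = 93/56, σ_4 = 0.
On [7, 9], S'(x) = b_3 + 2c_3·(x - 7) + 3d_3·(x - 7)² with b_3 = Δ_3 - h_3(2σ_3 + σ_4)/6 = 11/28, c_3 = σ_3/2 = 93/112, d_3 = (σ_4 - σ_3)/(6h_3) = -31/224. So S'(7) = 11/28.

0.3929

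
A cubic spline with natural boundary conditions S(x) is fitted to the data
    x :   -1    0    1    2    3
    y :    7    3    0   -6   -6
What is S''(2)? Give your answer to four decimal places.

Put M_i = S'' at the i-th knot. Here h = (1, 1, 1, 1) and Δ = (-4, -3, -6, 0), so the interior equations h_(i-1)·M_(i-1) + 2(h_(i-1)+h_i)·M_i + h_i·M_(i+1) = 6(Δ_i − Δ_(i-1)) read
  1·M_0 + 4·M_1 + 1·M_2 = 6(Δ_1 - Δ_0) = 6
  1·M_1 + 4·M_2 + 1·M_3 = 6(Δ_2 - Δ_1) = -18
  1·M_2 + 4·M_3 + 1·M_4 = 6(Δ_3 - Δ_2) = 36
Natural end conditions: M_0 = M_4 = 0.
Solving: M_0 = 0, M_1 = 99/28, M_2 = -57/7, M_3 = 309/28, M_4 = 0.

11.0357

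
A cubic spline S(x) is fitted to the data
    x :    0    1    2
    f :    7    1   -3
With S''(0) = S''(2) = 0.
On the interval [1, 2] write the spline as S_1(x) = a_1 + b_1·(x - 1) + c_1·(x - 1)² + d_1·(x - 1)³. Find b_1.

-5

With M_i denoting the second derivative at x_i, h_i = 1, 1, and Δ_i = (y_(i+1) − y_i)/h_i = -6, -4:
  1·M_0 + 4·M_1 + 1·M_2 = 6(Δ_1 - Δ_0) = 12
Natural end conditions: M_0 = M_2 = 0.
Solving the tridiagonal system: M_0 = 0, M_1 = 3, M_2 = 0.
On [1, 2], with S_1(x) = a_1 + b_1·(x - 1) + c_1·(x - 1)² + d_1·(x - 1)³: c_1 = M_1/2 = 3/2, d_1 = (M_2 - M_1)/(6h_1) = -1/2, b_1 = Δ_1 - h_1(2M_1 + M_2)/6 = -5.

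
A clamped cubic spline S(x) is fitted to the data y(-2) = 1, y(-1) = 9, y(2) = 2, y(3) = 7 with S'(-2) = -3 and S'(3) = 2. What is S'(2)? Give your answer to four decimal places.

Write M_i for S''(x_i). With h_i = 1, 3, 1 and divided differences Δ_i = 8, -7/3, 5, the continuity of S' gives the tridiagonal system
  1·M_0 + 8·M_1 + 3·M_2 = 6(Δ_1 - Δ_0) = -62
  3·M_1 + 8·M_2 + 1·M_3 = 6(Δ_2 - Δ_1) = 44
Clamped end conditions give two more equations: 2h_0·M_0 + h_0·M_1 = 6(Δ_0 - S'(-2)) = 66 and h_2·M_2 + 2h_2·M_3 = 6(S'(3) - Δ_2) = -18.
Solving the tridiagonal system: M_0 = 380/9, M_1 = -166/9, M_2 = 130/9, M_3 = -146/9.
On [2, 3], S'(x) = b_2 + 2c_2·(x - 2) + 3d_2·(x - 2)² with b_2 = Δ_2 - h_2(2M_2 + M_3)/6 = 26/9, c_2 = M_2/2 = 65/9, d_2 = (M_3 - M_2)/(6h_2) = -46/9. So S'(2) = 26/9.

2.8889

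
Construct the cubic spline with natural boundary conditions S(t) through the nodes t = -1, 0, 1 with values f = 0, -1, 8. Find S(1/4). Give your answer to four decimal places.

0.4297

Let M_i = S''(x_i). Step sizes h_i = 1, 1; slopes of the chords Δ_i = (y_(i+1) - y_i)/h_i = -1, 9.
  1·M_0 + 4·M_1 + 1·M_2 = 6(Δ_1 - Δ_0) = 60
Natural end conditions: M_0 = M_2 = 0.
Hence M_0 = 0, M_1 = 15, M_2 = 0.
On [0, 1], S(t) = -1 + 4·t + 15/2·t² - 5/2·t³.
With t = 1/4: S(1/4) = 55/128.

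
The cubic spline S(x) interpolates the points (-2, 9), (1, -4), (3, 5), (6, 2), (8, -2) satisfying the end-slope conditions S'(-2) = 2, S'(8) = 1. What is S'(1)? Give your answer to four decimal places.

-0.2172

With M_i denoting the second derivative at x_i, h_i = 3, 2, 3, 2, and Δ_i = (y_(i+1) − y_i)/h_i = -13/3, 9/2, -1, -2:
  3·M_0 + 10·M_1 + 2·M_2 = 6(Δ_1 - Δ_0) = 53
  2·M_1 + 10·M_2 + 3·M_3 = 6(Δ_2 - Δ_1) = -33
  3·M_2 + 10·M_3 + 2·M_4 = 6(Δ_3 - Δ_2) = -6
Clamped end conditions give two more equations: 2h_0·M_0 + h_0·M_1 = 6(Δ_0 - S'(-2)) = -38 and h_3·M_3 + 2h_3·M_4 = 6(S'(8) - Δ_3) = 18.
Solving the tridiagonal system: M_0 = -4867/435, M_1 = 1408/145, M_2 = -764/145, M_3 = 13/145, M_4 = 646/145.
On [1, 3], S'(x) = b_1 + 2c_1·(x - 1) + 3d_1·(x - 1)² with b_1 = Δ_1 - h_1(2M_1 + M_2)/6 = -63/290, c_1 = M_1/2 = 704/145, d_1 = (M_2 - M_1)/(6h_1) = -181/145. So S'(1) = -63/290.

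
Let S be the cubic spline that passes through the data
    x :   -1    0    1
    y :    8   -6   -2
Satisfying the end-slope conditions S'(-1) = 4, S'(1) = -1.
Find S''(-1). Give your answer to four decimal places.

-83.5000

With M_i denoting the second derivative at x_i, h_i = 1, 1, and Δ_i = (y_(i+1) − y_i)/h_i = -14, 4:
  1·M_0 + 4·M_1 + 1·M_2 = 6(Δ_1 - Δ_0) = 108
Clamped end conditions give two more equations: 2h_0·M_0 + h_0·M_1 = 6(Δ_0 - S'(-1)) = -108 and h_1·M_1 + 2h_1·M_2 = 6(S'(1) - Δ_1) = -30.
Solving: M_0 = -167/2, M_1 = 59, M_2 = -89/2.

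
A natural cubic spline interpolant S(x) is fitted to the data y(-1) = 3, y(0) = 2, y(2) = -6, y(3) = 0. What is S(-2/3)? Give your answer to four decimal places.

3.0185

Put M_i = S'' at the i-th knot. Here h = (1, 2, 1) and Δ = (-1, -4, 6), so the interior equations h_(i-1)·M_(i-1) + 2(h_(i-1)+h_i)·M_i + h_i·M_(i+1) = 6(Δ_i − Δ_(i-1)) read
  1·M_0 + 6·M_1 + 2·M_2 = 6(Δ_1 - Δ_0) = -18
  2·M_1 + 6·M_2 + 1·M_3 = 6(Δ_2 - Δ_1) = 60
Natural end conditions: M_0 = M_3 = 0.
Solving: M_0 = 0, M_1 = -57/8, M_2 = 99/8, M_3 = 0.
On [-1, 0], S(x) = 3 + 3/16·(x + 1) + 0·(x + 1)² - 19/16·(x + 1)³.
With (x + 1) = 1/3: S(-2/3) = 163/54.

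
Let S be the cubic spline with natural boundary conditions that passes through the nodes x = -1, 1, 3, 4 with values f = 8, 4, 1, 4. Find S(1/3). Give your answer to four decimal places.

Let σ_i = S''(x_i). Step sizes h_i = 2, 2, 1; slopes of the chords Δ_i = (y_(i+1) - y_i)/h_i = -2, -3/2, 3.
  2·σ_0 + 8·σ_1 + 2·σ_2 = 6(Δ_1 - Δ_0) = 3
  2·σ_1 + 6·σ_2 + 1·σ_3 = 6(Δ_2 - Δ_1) = 27
Natural end conditions: σ_0 = σ_3 = 0.
Forward elimination and back-substitution give σ_0 = 0, σ_1 = -9/11, σ_2 = 105/22, σ_3 = 0.
On [-1, 1], S(x) = 8 - 19/11·(x + 1) + 0·(x + 1)² - 3/44·(x + 1)³.
With (x + 1) = 4/3: S(1/3) = 548/99.

5.5354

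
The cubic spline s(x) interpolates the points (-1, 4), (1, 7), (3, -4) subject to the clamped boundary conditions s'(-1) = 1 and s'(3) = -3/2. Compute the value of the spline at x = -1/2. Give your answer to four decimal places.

5.0195

Write M_i for s''(x_i). With h_i = 2, 2 and divided differences Δ_i = 3/2, -11/2, the continuity of s' gives the tridiagonal system
  2·M_0 + 8·M_1 + 2·M_2 = 6(Δ_1 - Δ_0) = -42
Clamped end conditions give two more equations: 2h_0·M_0 + h_0·M_1 = 6(Δ_0 - s'(-1)) = 3 and h_1·M_1 + 2h_1·M_2 = 6(s'(3) - Δ_1) = 24.
Hence M_0 = 43/8, M_1 = -37/4, M_2 = 85/8.
On [-1, 1], s(x) = 4 + 1·(x + 1) + 43/16·(x + 1)² - 39/32·(x + 1)³.
With (x + 1) = 1/2: s(-1/2) = 1285/256.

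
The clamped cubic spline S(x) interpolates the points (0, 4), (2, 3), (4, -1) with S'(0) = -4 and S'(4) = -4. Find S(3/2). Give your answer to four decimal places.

2.7461

Write σ_i for S''(x_i). With h_i = 2, 2 and divided differences Δ_i = -1/2, -2, the continuity of S' gives the tridiagonal system
  2·σ_0 + 8·σ_1 + 2·σ_2 = 6(Δ_1 - Δ_0) = -9
Clamped end conditions give two more equations: 2h_0·σ_0 + h_0·σ_1 = 6(Δ_0 - S'(0)) = 21 and h_1·σ_1 + 2h_1·σ_2 = 6(S'(4) - Δ_1) = -12.
Forward elimination and back-substitution give σ_0 = 51/8, σ_1 = -9/4, σ_2 = -15/8.
On [0, 2], S(x) = 4 - 4·x + 51/16·x² - 23/32·x³.
With x = 3/2: S(3/2) = 703/256.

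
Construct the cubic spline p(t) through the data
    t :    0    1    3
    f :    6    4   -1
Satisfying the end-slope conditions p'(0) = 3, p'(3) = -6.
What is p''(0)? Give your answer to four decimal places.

-17.5000

Let M_i = p''(x_i). Step sizes h_i = 1, 2; slopes of the chords Δ_i = (y_(i+1) - y_i)/h_i = -2, -5/2.
  1·M_0 + 6·M_1 + 2·M_2 = 6(Δ_1 - Δ_0) = -3
Clamped end conditions give two more equations: 2h_0·M_0 + h_0·M_1 = 6(Δ_0 - p'(0)) = -30 and h_1·M_1 + 2h_1·M_2 = 6(p'(3) - Δ_1) = -21.
Forward elimination and back-substitution give M_0 = -35/2, M_1 = 5, M_2 = -31/4.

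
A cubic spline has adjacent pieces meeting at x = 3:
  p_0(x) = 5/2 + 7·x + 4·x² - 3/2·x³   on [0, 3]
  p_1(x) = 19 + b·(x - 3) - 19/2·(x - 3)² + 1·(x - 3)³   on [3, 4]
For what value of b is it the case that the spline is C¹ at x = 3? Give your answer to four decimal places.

p_0'(x) = 7 + 8·x - 9/2·x², so p_0'(3) = -19/2. On the right, p_1'(3) = b, so b = -19/2.

-9.5000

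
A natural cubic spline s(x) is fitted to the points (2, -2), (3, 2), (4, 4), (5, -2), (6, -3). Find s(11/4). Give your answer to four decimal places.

0.9590

With σ_i denoting the second derivative at x_i, h_i = 1, 1, 1, 1, and Δ_i = (y_(i+1) − y_i)/h_i = 4, 2, -6, -1:
  1·σ_0 + 4·σ_1 + 1·σ_2 = 6(Δ_1 - Δ_0) = -12
  1·σ_1 + 4·σ_2 + 1·σ_3 = 6(Δ_2 - Δ_1) = -48
  1·σ_2 + 4·σ_3 + 1·σ_4 = 6(Δ_3 - Δ_2) = 30
Natural end conditions: σ_0 = σ_4 = 0.
Hence σ_0 = 0, σ_1 = 3/4, σ_2 = -15, σ_3 = 45/4, σ_4 = 0.
On [2, 3], s(x) = -2 + 31/8·(x - 2) + 0·(x - 2)² + 1/8·(x - 2)³.
With (x - 2) = 3/4: s(11/4) = 491/512.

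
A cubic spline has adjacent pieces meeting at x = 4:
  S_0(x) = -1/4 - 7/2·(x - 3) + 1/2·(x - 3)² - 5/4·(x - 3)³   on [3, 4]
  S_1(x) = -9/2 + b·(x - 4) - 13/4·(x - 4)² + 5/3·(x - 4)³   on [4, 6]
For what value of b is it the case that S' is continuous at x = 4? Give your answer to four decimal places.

-6.2500

S_0'(x) = -7/2 + 1·(x - 3) - 15/4·(x - 3)², so S_0'(4) = -25/4. On the right, S_1'(4) = b, so b = -25/4.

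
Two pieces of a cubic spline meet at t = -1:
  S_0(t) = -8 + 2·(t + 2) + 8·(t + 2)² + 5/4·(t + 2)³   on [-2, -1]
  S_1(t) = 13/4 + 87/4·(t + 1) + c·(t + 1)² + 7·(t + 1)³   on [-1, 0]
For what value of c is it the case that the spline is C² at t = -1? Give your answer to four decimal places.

S_0''(t) = 16 + 15/2·(t + 2), so S_0''(-1) = 47/2. On the right, S_1''(-1) = 2c, so c = 47/4.

11.7500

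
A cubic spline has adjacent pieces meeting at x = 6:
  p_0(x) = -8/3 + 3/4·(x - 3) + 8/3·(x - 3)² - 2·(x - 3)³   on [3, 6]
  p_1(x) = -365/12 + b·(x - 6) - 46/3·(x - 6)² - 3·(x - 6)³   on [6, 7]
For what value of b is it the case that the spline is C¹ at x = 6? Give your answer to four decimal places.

-37.2500

p_0'(x) = 3/4 + 16/3·(x - 3) - 6·(x - 3)², so p_0'(6) = -149/4. On the right, p_1'(6) = b, so b = -149/4.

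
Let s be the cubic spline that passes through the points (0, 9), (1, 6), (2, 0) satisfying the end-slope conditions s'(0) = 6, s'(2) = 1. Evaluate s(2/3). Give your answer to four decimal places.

Let m_i = s''(x_i). Step sizes h_i = 1, 1; slopes of the chords Δ_i = (y_(i+1) - y_i)/h_i = -3, -6.
  1·m_0 + 4·m_1 + 1·m_2 = 6(Δ_1 - Δ_0) = -18
Clamped end conditions give two more equations: 2h_0·m_0 + h_0·m_1 = 6(Δ_0 - s'(0)) = -54 and h_1·m_1 + 2h_1·m_2 = 6(s'(2) - Δ_1) = 42.
Solving: m_0 = -25, m_1 = -4, m_2 = 23.
On [0, 1], s(t) = 9 + 6·t - 25/2·t² + 7/2·t³.
With t = 2/3: s(2/3) = 229/27.

8.4815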